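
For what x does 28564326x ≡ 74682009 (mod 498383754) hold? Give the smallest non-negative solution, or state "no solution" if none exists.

gcd(28564326, 498383754):
498383754 = 17×28564326 + 12790212
28564326 = 2×12790212 + 2983902
12790212 = 4×2983902 + 854604
2983902 = 3×854604 + 420090
854604 = 2×420090 + 14424
420090 = 29×14424 + 1794
14424 = 8×1794 + 72
1794 = 24×72 + 66
72 = 1×66 + 6
66 = 11×6 + 0
gcd = 6, but 6 ∤ 74682009, so the congruence has no solution.

no solution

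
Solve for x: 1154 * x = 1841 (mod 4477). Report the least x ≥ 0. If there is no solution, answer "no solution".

2372

First find gcd(1154, 4477):
4477 = 3·1154 + 1015
1154 = 1·1015 + 139
1015 = 7·139 + 42
139 = 3·42 + 13
42 = 3·13 + 3
13 = 4·3 + 1
3 = 3·1 + 0
gcd = 1, so a unique solution mod 4477 exists.
Back-substitute for the Bézout coefficients:
1 = 13 − 4·3
1 = −4·42 + 13·13
1 = 13·139 − 43·42
1 = −43·1015 + 314·139
1 = 314·1154 − 357·1015
1 = −357·4477 + 1385·1154
So 1154·(1385) ≡ 1 (mod 4477), giving 1154⁻¹ ≡ 1385.
x ≡ 1154⁻¹·1841 ≡ 1385·1841 ≡ 2372 (mod 4477).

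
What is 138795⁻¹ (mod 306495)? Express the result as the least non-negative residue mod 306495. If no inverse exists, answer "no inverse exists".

no inverse exists

Euclidean algorithm on 306495, 138795:
306495 = 2*138795 + 28905
138795 = 4*28905 + 23175
28905 = 1*23175 + 5730
23175 = 4*5730 + 255
5730 = 22*255 + 120
255 = 2*120 + 15
120 = 8*15 + 0
Since gcd = 15 > 1, 138795 is not a unit mod 306495.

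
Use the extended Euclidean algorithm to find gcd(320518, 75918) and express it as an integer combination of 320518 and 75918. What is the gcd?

Apply Euclid's algorithm to 320518 and 75918:
320518 = 4·75918 + 16846
75918 = 4·16846 + 8534
16846 = 1·8534 + 8312
8534 = 1·8312 + 222
8312 = 37·222 + 98
222 = 2·98 + 26
98 = 3·26 + 20
26 = 1·20 + 6
20 = 3·6 + 2
6 = 3·2 + 0
gcd(320518, 75918) = 2.
Working backward:
2 = 20 − 3·6
2 = −3·26 + 4·20
2 = 4·98 − 15·26
2 = −15·222 + 34·98
2 = 34·8312 − 1273·222
2 = −1273·8534 + 1307·8312
2 = 1307·16846 − 2580·8534
2 = −2580·75918 + 11627·16846
2 = 11627·320518 − 49088·75918
So 2 = (11627)·320518 + (-49088)·75918.

2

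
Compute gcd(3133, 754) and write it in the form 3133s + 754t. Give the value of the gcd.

13

Apply Euclid's algorithm to 3133 and 754:
3133 = 4×754 + 117
754 = 6×117 + 52
117 = 2×52 + 13
52 = 4×13 + 0
gcd(3133, 754) = 13.
Working backward:
13 = 117 − 2·52
13 = −2·754 + 13·117
13 = 13·3133 − 54·754
So 13 = (13)·3133 + (-54)·754.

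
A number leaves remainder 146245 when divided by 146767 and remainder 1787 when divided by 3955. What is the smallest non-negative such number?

Write x = 146245 + 146767·k. Then 146767·k ≡ 1787 − 146245 ≡ 1877 (mod 3955).
Need 146767⁻¹ mod 3955. Extended Euclid on (3955, 432):
3955 = 9×432 + 67
432 = 6×67 + 30
67 = 2×30 + 7
30 = 4×7 + 2
7 = 3×2 + 1
2 = 2×1 + 0
Back-substitute:
1 = 7 − 3·2
1 = −3·30 + 13·7
1 = 13·67 − 29·30
1 = −29·432 + 187·67
1 = 187·3955 − 1712·432
146767⁻¹ ≡ 2243 (mod 3955), so k ≡ 2243·1877 ≡ 1991 (mod 3955).
x = 146245 + 146767·1991 = 292359342.

292359342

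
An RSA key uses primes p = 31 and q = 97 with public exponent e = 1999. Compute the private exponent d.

559

φ(n) = (p−1)(q−1) = 30·96 = 2880.
Need d with 1999·d ≡ 1 (mod 2880). Apply the extended Euclidean algorithm:
2880 = 1·1999 + 881
1999 = 2·881 + 237
881 = 3·237 + 170
237 = 1·170 + 67
170 = 2·67 + 36
67 = 1·36 + 31
36 = 1·31 + 5
31 = 6·5 + 1
5 = 5·1 + 0
Back-substitute:
1 = 31 − 6·5
1 = −6·36 + 7·31
1 = 7·67 − 13·36
1 = −13·170 + 33·67
1 = 33·237 − 46·170
1 = −46·881 + 171·237
1 = 171·1999 − 388·881
1 = −388·2880 + 559·1999
So 1999·559 ≡ 1 (mod 2880), hence d = 559.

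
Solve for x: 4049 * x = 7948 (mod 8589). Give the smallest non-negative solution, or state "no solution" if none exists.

First find gcd(4049, 8589):
8589 = 2·4049 + 491
4049 = 8·491 + 121
491 = 4·121 + 7
121 = 17·7 + 2
7 = 3·2 + 1
2 = 2·1 + 0
gcd = 1, so a unique solution mod 8589 exists.
Back-substitute for the Bézout coefficients:
1 = 7 − 3·2
1 = −3·121 + 52·7
1 = 52·491 − 211·121
1 = −211·4049 + 1740·491
1 = 1740·8589 − 3691·4049
So 4049·(-3691) ≡ 1 (mod 8589), giving 4049⁻¹ ≡ 4898.
x ≡ 4049⁻¹·7948 ≡ 4898·7948 ≡ 3956 (mod 8589).

3956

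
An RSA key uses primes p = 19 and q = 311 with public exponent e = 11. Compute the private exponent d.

φ(n) = (p−1)(q−1) = 18·310 = 5580.
Need d with 11·d ≡ 1 (mod 5580). Apply the extended Euclidean algorithm:
5580 = 507×11 + 3
11 = 3×3 + 2
3 = 1×2 + 1
2 = 2×1 + 0
Back-substitute:
1 = 3 − 2
1 = −11 + 4·3
1 = 4·5580 − 2029·11
So 11·(-2029) ≡ 1 (mod 5580), hence d ≡ -2029 ≡ 3551 (mod 5580).

3551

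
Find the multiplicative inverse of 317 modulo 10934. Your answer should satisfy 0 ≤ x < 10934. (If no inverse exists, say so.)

gcd(10934, 317) by repeated division:
10934 = 34·317 + 156
317 = 2·156 + 5
156 = 31·5 + 1
5 = 5·1 + 0
gcd = 1, so the inverse exists. Back-substitute:
1 = 156 − 31·5
1 = −31·317 + 63·156
1 = 63·10934 − 2173·317
Hence 317⁻¹ ≡ -2173 ≡ 8761 (mod 10934).

8761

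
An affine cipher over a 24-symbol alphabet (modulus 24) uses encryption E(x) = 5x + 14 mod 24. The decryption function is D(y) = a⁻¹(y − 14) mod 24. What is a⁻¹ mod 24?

5

gcd(24, 5) by repeated division:
24 = 4·5 + 4
5 = 1·4 + 1
4 = 4·1 + 0
Since gcd(5, 24) = 1, back-substitute to write 1 as a combination:
1 = 5 − 4
1 = −24 + 5·5
So 5·5 ≡ 1 (mod 24).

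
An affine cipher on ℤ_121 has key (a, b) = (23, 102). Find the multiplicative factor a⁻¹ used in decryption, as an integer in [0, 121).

100

Apply the Euclidean algorithm to 121 and 23:
121 = 5·23 + 6
23 = 3·6 + 5
6 = 1·5 + 1
5 = 5·1 + 0
gcd = 1, so the inverse exists. Back-substitute:
1 = 6 − 5
1 = −23 + 4·6
1 = 4·121 − 21·23
Hence 23⁻¹ ≡ -21 ≡ 100 (mod 121).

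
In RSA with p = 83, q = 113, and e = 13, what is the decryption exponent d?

1413

φ(n) = (p−1)(q−1) = 82·112 = 9184.
Need d with 13·d ≡ 1 (mod 9184). Apply the extended Euclidean algorithm:
9184 = 706·13 + 6
13 = 2·6 + 1
6 = 6·1 + 0
Back-substitute:
1 = 13 − 2·6
1 = −2·9184 + 1413·13
So 13·1413 ≡ 1 (mod 9184), hence d = 1413.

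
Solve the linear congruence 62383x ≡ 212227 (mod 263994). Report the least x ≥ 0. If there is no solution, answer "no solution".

First find gcd(62383, 263994):
263994 = 4*62383 + 14462
62383 = 4*14462 + 4535
14462 = 3*4535 + 857
4535 = 5*857 + 250
857 = 3*250 + 107
250 = 2*107 + 36
107 = 2*36 + 35
36 = 1*35 + 1
35 = 35*1 + 0
gcd = 1, so a unique solution mod 263994 exists.
Back-substitute for the Bézout coefficients:
1 = 36 − 35
1 = −107 + 3·36
1 = 3·250 − 7·107
1 = −7·857 + 24·250
1 = 24·4535 − 127·857
1 = −127·14462 + 405·4535
1 = 405·62383 − 1747·14462
1 = −1747·263994 + 7393·62383
So 62383·(7393) ≡ 1 (mod 263994), giving 62383⁻¹ ≡ 7393.
x ≡ 62383⁻¹·212227 ≡ 7393·212227 ≡ 77869 (mod 263994).

77869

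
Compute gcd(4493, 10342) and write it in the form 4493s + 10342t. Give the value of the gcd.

1

Repeated division:
10342 = 2*4493 + 1356
4493 = 3*1356 + 425
1356 = 3*425 + 81
425 = 5*81 + 20
81 = 4*20 + 1
20 = 20*1 + 0
gcd(4493, 10342) = 1.
Express as a combination:
1 = 81 − 4·20
1 = −4·425 + 21·81
1 = 21·1356 − 67·425
1 = −67·4493 + 222·1356
1 = 222·10342 − 511·4493
So 1 = (222)·10342 + (-511)·4493.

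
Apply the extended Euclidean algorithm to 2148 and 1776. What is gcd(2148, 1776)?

12

Repeated division:
2148 = 1×1776 + 372
1776 = 4×372 + 288
372 = 1×288 + 84
288 = 3×84 + 36
84 = 2×36 + 12
36 = 3×12 + 0
gcd(2148, 1776) = 12.
Working backward:
12 = 84 − 2·36
12 = −2·288 + 7·84
12 = 7·372 − 9·288
12 = −9·1776 + 43·372
12 = 43·2148 − 52·1776
So 12 = (43)·2148 + (-52)·1776.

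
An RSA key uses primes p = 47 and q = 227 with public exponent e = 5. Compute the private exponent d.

8317

φ(n) = (p−1)(q−1) = 46·226 = 10396.
Need d with 5·d ≡ 1 (mod 10396). Apply the extended Euclidean algorithm:
10396 = 2079×5 + 1
5 = 5×1 + 0
Back-substitute:
1 = 10396 − 2079·5
So 5·(-2079) ≡ 1 (mod 10396), hence d ≡ -2079 ≡ 8317 (mod 10396).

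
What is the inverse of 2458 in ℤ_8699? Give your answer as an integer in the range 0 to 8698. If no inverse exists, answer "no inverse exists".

4576

Extended Euclidean algorithm:
8699 = 3*2458 + 1325
2458 = 1*1325 + 1133
1325 = 1*1133 + 192
1133 = 5*192 + 173
192 = 1*173 + 19
173 = 9*19 + 2
19 = 9*2 + 1
2 = 2*1 + 0
gcd = 1, so the inverse exists. Back-substitute:
1 = 19 − 9·2
1 = −9·173 + 82·19
1 = 82·192 − 91·173
1 = −91·1133 + 537·192
1 = 537·1325 − 628·1133
1 = −628·2458 + 1165·1325
1 = 1165·8699 − 4123·2458
Thus 2458·(-4123) ≡ 1 (mod 8699); reducing, -4123 mod 8699 = 4576.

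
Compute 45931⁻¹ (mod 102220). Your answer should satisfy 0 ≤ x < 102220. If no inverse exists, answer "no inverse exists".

gcd(102220, 45931) by repeated division:
102220 = 2×45931 + 10358
45931 = 4×10358 + 4499
10358 = 2×4499 + 1360
4499 = 3×1360 + 419
1360 = 3×419 + 103
419 = 4×103 + 7
103 = 14×7 + 5
7 = 1×5 + 2
5 = 2×2 + 1
2 = 2×1 + 0
Since gcd(45931, 102220) = 1, back-substitute to write 1 as a combination:
1 = 5 − 2·2
1 = −2·7 + 3·5
1 = 3·103 − 44·7
1 = −44·419 + 179·103
1 = 179·1360 − 581·419
1 = −581·4499 + 1922·1360
1 = 1922·10358 − 4425·4499
1 = −4425·45931 + 19622·10358
1 = 19622·102220 − 43669·45931
Hence 45931⁻¹ ≡ -43669 ≡ 58551 (mod 102220).

58551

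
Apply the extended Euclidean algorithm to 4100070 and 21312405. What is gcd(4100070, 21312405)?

15

Apply Euclid's algorithm to 21312405 and 4100070:
21312405 = 5·4100070 + 812055
4100070 = 5·812055 + 39795
812055 = 20·39795 + 16155
39795 = 2·16155 + 7485
16155 = 2·7485 + 1185
7485 = 6·1185 + 375
1185 = 3·375 + 60
375 = 6·60 + 15
60 = 4·15 + 0
gcd(4100070, 21312405) = 15.
Express as a combination:
15 = 375 − 6·60
15 = −6·1185 + 19·375
15 = 19·7485 − 120·1185
15 = −120·16155 + 259·7485
15 = 259·39795 − 638·16155
15 = −638·812055 + 13019·39795
15 = 13019·4100070 − 65733·812055
15 = −65733·21312405 + 341684·4100070
So 15 = (-65733)·21312405 + (341684)·4100070.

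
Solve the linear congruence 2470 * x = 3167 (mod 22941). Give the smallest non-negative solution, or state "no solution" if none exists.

First find gcd(2470, 22941):
22941 = 9×2470 + 711
2470 = 3×711 + 337
711 = 2×337 + 37
337 = 9×37 + 4
37 = 9×4 + 1
4 = 4×1 + 0
gcd = 1, so a unique solution mod 22941 exists.
Back-substitute for the Bézout coefficients:
1 = 37 − 9·4
1 = −9·337 + 82·37
1 = 82·711 − 173·337
1 = −173·2470 + 601·711
1 = 601·22941 − 5582·2470
So 2470·(-5582) ≡ 1 (mod 22941), giving 2470⁻¹ ≡ 17359.
x ≡ 2470⁻¹·3167 ≡ 17359·3167 ≡ 9317 (mod 22941).

9317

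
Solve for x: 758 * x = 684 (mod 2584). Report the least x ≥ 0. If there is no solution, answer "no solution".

First find gcd(758, 2584):
2584 = 3·758 + 310
758 = 2·310 + 138
310 = 2·138 + 34
138 = 4·34 + 2
34 = 17·2 + 0
gcd = 2 and 2 | 684, so solutions exist. Divide through by 2: 379x ≡ 342 (mod 1292).
Now find 379⁻¹ mod 1292:
1292 = 3×379 + 155
379 = 2×155 + 69
155 = 2×69 + 17
69 = 4×17 + 1
17 = 17×1 + 0
Back-substitute:
1 = 69 − 4·17
1 = −4·155 + 9·69
1 = 9·379 − 22·155
1 = −22·1292 + 75·379
So 379⁻¹ ≡ 75 (mod 1292).
Then x ≡ 75·342 ≡ 1102 (mod 1292); the smallest non-negative solution is x = 1102.

1102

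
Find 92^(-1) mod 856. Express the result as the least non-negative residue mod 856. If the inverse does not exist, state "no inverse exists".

no inverse exists

Euclidean algorithm on 856, 92:
856 = 9×92 + 28
92 = 3×28 + 8
28 = 3×8 + 4
8 = 2×4 + 0
The gcd is 4, not 1, hence no inverse exists.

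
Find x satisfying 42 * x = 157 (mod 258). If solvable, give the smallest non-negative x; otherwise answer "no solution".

no solution

gcd(42, 258):
258 = 6×42 + 6
42 = 7×6 + 0
gcd = 6, but 6 ∤ 157, so the congruence has no solution.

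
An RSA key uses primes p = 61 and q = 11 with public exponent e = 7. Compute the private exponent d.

343

φ(n) = (p−1)(q−1) = 60·10 = 600.
Need d with 7·d ≡ 1 (mod 600). Apply the extended Euclidean algorithm:
600 = 85·7 + 5
7 = 1·5 + 2
5 = 2·2 + 1
2 = 2·1 + 0
Back-substitute:
1 = 5 − 2·2
1 = −2·7 + 3·5
1 = 3·600 − 257·7
So 7·(-257) ≡ 1 (mod 600), hence d ≡ -257 ≡ 343 (mod 600).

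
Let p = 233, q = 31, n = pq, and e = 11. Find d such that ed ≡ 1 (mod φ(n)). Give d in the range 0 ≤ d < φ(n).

φ(n) = (p−1)(q−1) = 232·30 = 6960.
Need d with 11·d ≡ 1 (mod 6960). Apply the extended Euclidean algorithm:
6960 = 632·11 + 8
11 = 1·8 + 3
8 = 2·3 + 2
3 = 1·2 + 1
2 = 2·1 + 0
Back-substitute:
1 = 3 − 2
1 = −8 + 3·3
1 = 3·11 − 4·8
1 = −4·6960 + 2531·11
So 11·2531 ≡ 1 (mod 6960), hence d = 2531.

2531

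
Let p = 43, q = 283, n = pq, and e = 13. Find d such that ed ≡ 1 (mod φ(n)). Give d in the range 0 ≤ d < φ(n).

φ(n) = (p−1)(q−1) = 42·282 = 11844.
Need d with 13·d ≡ 1 (mod 11844). Apply the extended Euclidean algorithm:
11844 = 911*13 + 1
13 = 13*1 + 0
Back-substitute:
1 = 11844 − 911·13
So 13·(-911) ≡ 1 (mod 11844), hence d ≡ -911 ≡ 10933 (mod 11844).

10933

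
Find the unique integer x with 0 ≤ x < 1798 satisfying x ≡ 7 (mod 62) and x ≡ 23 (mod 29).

255

Write x = 7 + 62·k. Then 62·k ≡ 23 − 7 ≡ 16 (mod 29).
Need 62⁻¹ mod 29. Extended Euclid on (29, 4):
29 = 7*4 + 1
4 = 4*1 + 0
Back-substitute:
1 = 29 − 7·4
62⁻¹ ≡ 22 (mod 29), so k ≡ 22·16 ≡ 4 (mod 29).
x = 7 + 62·4 = 255.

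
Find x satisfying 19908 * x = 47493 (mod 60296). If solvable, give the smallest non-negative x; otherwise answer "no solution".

gcd(19908, 60296):
60296 = 3*19908 + 572
19908 = 34*572 + 460
572 = 1*460 + 112
460 = 4*112 + 12
112 = 9*12 + 4
12 = 3*4 + 0
gcd = 4, but 4 ∤ 47493, so the congruence has no solution.

no solution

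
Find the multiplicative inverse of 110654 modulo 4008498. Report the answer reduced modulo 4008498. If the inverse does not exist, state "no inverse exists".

Compute gcd(110654, 4008498):
4008498 = 36*110654 + 24954
110654 = 4*24954 + 10838
24954 = 2*10838 + 3278
10838 = 3*3278 + 1004
3278 = 3*1004 + 266
1004 = 3*266 + 206
266 = 1*206 + 60
206 = 3*60 + 26
60 = 2*26 + 8
26 = 3*8 + 2
8 = 4*2 + 0
Since gcd = 2 > 1, 110654 is not a unit mod 4008498.

no inverse exists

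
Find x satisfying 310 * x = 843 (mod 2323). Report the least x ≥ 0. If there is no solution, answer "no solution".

First find gcd(310, 2323):
2323 = 7×310 + 153
310 = 2×153 + 4
153 = 38×4 + 1
4 = 4×1 + 0
gcd = 1, so a unique solution mod 2323 exists.
Back-substitute for the Bézout coefficients:
1 = 153 − 38·4
1 = −38·310 + 77·153
1 = 77·2323 − 577·310
So 310·(-577) ≡ 1 (mod 2323), giving 310⁻¹ ≡ 1746.
x ≡ 310⁻¹·843 ≡ 1746·843 ≡ 1419 (mod 2323).

1419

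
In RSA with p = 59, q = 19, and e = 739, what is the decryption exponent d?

φ(n) = (p−1)(q−1) = 58·18 = 1044.
Need d with 739·d ≡ 1 (mod 1044). Apply the extended Euclidean algorithm:
1044 = 1×739 + 305
739 = 2×305 + 129
305 = 2×129 + 47
129 = 2×47 + 35
47 = 1×35 + 12
35 = 2×12 + 11
12 = 1×11 + 1
11 = 11×1 + 0
Back-substitute:
1 = 12 − 11
1 = −35 + 3·12
1 = 3·47 − 4·35
1 = −4·129 + 11·47
1 = 11·305 − 26·129
1 = −26·739 + 63·305
1 = 63·1044 − 89·739
So 739·(-89) ≡ 1 (mod 1044), hence d ≡ -89 ≡ 955 (mod 1044).

955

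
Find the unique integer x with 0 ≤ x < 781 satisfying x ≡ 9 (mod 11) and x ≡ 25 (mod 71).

735

Write x = 9 + 11·k. Then 11·k ≡ 25 − 9 ≡ 16 (mod 71).
Need 11⁻¹ mod 71. Extended Euclid on (71, 11):
71 = 6·11 + 5
11 = 2·5 + 1
5 = 5·1 + 0
Back-substitute:
1 = 11 − 2·5
1 = −2·71 + 13·11
11⁻¹ ≡ 13 (mod 71), so k ≡ 13·16 ≡ 66 (mod 71).
x = 9 + 11·66 = 735.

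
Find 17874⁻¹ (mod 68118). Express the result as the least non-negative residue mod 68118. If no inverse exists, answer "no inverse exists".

no inverse exists

Compute gcd(17874, 68118):
68118 = 3×17874 + 14496
17874 = 1×14496 + 3378
14496 = 4×3378 + 984
3378 = 3×984 + 426
984 = 2×426 + 132
426 = 3×132 + 30
132 = 4×30 + 12
30 = 2×12 + 6
12 = 2×6 + 0
gcd(17874, 68118) = 6 ≠ 1, so 17874 has no multiplicative inverse modulo 68118.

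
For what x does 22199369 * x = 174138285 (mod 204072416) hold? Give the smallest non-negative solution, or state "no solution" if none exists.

69933669

First find gcd(22199369, 204072416):
204072416 = 9×22199369 + 4278095
22199369 = 5×4278095 + 808894
4278095 = 5×808894 + 233625
808894 = 3×233625 + 108019
233625 = 2×108019 + 17587
108019 = 6×17587 + 2497
17587 = 7×2497 + 108
2497 = 23×108 + 13
108 = 8×13 + 4
13 = 3×4 + 1
4 = 4×1 + 0
gcd = 1, so a unique solution mod 204072416 exists.
Back-substitute for the Bézout coefficients:
1 = 13 − 3·4
1 = −3·108 + 25·13
1 = 25·2497 − 578·108
1 = −578·17587 + 4071·2497
1 = 4071·108019 − 25004·17587
1 = −25004·233625 + 54079·108019
1 = 54079·808894 − 187241·233625
1 = −187241·4278095 + 990284·808894
1 = 990284·22199369 − 5138661·4278095
1 = −5138661·204072416 + 47238233·22199369
So 22199369·(47238233) ≡ 1 (mod 204072416), giving 22199369⁻¹ ≡ 47238233.
x ≡ 22199369⁻¹·174138285 ≡ 47238233·174138285 ≡ 69933669 (mod 204072416).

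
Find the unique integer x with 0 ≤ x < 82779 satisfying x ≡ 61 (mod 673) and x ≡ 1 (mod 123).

70726

Write x = 61 + 673·k. Then 673·k ≡ 1 − 61 ≡ 63 (mod 123).
Need 673⁻¹ mod 123. Extended Euclid on (123, 58):
123 = 2×58 + 7
58 = 8×7 + 2
7 = 3×2 + 1
2 = 2×1 + 0
Back-substitute:
1 = 7 − 3·2
1 = −3·58 + 25·7
1 = 25·123 − 53·58
673⁻¹ ≡ 70 (mod 123), so k ≡ 70·63 ≡ 105 (mod 123).
x = 61 + 673·105 = 70726.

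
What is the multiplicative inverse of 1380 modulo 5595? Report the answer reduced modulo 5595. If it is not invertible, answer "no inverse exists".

no inverse exists

Compute gcd(1380, 5595):
5595 = 4*1380 + 75
1380 = 18*75 + 30
75 = 2*30 + 15
30 = 2*15 + 0
Since gcd = 15 > 1, 1380 is not a unit mod 5595.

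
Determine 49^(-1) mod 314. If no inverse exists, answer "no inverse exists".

141

Run Euclid on (314, 49):
314 = 6*49 + 20
49 = 2*20 + 9
20 = 2*9 + 2
9 = 4*2 + 1
2 = 2*1 + 0
Since gcd(49, 314) = 1, back-substitute to write 1 as a combination:
1 = 9 − 4·2
1 = −4·20 + 9·9
1 = 9·49 − 22·20
1 = −22·314 + 141·49
So 49·141 ≡ 1 (mod 314).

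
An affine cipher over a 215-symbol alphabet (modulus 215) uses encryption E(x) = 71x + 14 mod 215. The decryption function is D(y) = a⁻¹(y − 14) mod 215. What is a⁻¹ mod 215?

106

gcd(215, 71) by repeated division:
215 = 3·71 + 2
71 = 35·2 + 1
2 = 2·1 + 0
gcd = 1, so the inverse exists. Back-substitute:
1 = 71 − 35·2
1 = −35·215 + 106·71
So 71·106 ≡ 1 (mod 215).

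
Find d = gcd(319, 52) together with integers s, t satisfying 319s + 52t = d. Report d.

1

Euclidean algorithm:
319 = 6×52 + 7
52 = 7×7 + 3
7 = 2×3 + 1
3 = 3×1 + 0
gcd(319, 52) = 1.
Express as a combination:
1 = 7 − 2·3
1 = −2·52 + 15·7
1 = 15·319 − 92·52
So 1 = (15)·319 + (-92)·52.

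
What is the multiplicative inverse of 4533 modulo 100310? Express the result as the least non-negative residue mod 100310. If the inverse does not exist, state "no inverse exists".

Apply the Euclidean algorithm to 100310 and 4533:
100310 = 22*4533 + 584
4533 = 7*584 + 445
584 = 1*445 + 139
445 = 3*139 + 28
139 = 4*28 + 27
28 = 1*27 + 1
27 = 27*1 + 0
Since gcd(4533, 100310) = 1, back-substitute to write 1 as a combination:
1 = 28 − 27
1 = −139 + 5·28
1 = 5·445 − 16·139
1 = −16·584 + 21·445
1 = 21·4533 − 163·584
1 = −163·100310 + 3607·4533
So 4533·3607 ≡ 1 (mod 100310).

3607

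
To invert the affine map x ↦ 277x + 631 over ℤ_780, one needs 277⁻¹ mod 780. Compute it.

673

Run Euclid on (780, 277):
780 = 2·277 + 226
277 = 1·226 + 51
226 = 4·51 + 22
51 = 2·22 + 7
22 = 3·7 + 1
7 = 7·1 + 0
gcd = 1, so the inverse exists. Back-substitute:
1 = 22 − 3·7
1 = −3·51 + 7·22
1 = 7·226 − 31·51
1 = −31·277 + 38·226
1 = 38·780 − 107·277
Thus 277·(-107) ≡ 1 (mod 780); reducing, -107 mod 780 = 673.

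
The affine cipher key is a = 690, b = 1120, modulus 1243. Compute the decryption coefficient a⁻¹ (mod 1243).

Run Euclid on (1243, 690):
1243 = 1·690 + 553
690 = 1·553 + 137
553 = 4·137 + 5
137 = 27·5 + 2
5 = 2·2 + 1
2 = 2·1 + 0
Since gcd(690, 1243) = 1, back-substitute to write 1 as a combination:
1 = 5 − 2·2
1 = −2·137 + 55·5
1 = 55·553 − 222·137
1 = −222·690 + 277·553
1 = 277·1243 − 499·690
Thus 690·(-499) ≡ 1 (mod 1243); reducing, -499 mod 1243 = 744.

744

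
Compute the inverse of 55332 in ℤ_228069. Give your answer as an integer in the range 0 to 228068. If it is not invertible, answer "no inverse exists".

Euclidean algorithm on 228069, 55332:
228069 = 4×55332 + 6741
55332 = 8×6741 + 1404
6741 = 4×1404 + 1125
1404 = 1×1125 + 279
1125 = 4×279 + 9
279 = 31×9 + 0
The gcd is 9, not 1, hence no inverse exists.

no inverse exists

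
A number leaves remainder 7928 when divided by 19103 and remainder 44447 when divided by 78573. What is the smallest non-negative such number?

Write x = 7928 + 19103·k. Then 19103·k ≡ 44447 − 7928 ≡ 36519 (mod 78573).
Need 19103⁻¹ mod 78573. Extended Euclid on (78573, 19103):
78573 = 4×19103 + 2161
19103 = 8×2161 + 1815
2161 = 1×1815 + 346
1815 = 5×346 + 85
346 = 4×85 + 6
85 = 14×6 + 1
6 = 6×1 + 0
Back-substitute:
1 = 85 − 14·6
1 = −14·346 + 57·85
1 = 57·1815 − 299·346
1 = −299·2161 + 356·1815
1 = 356·19103 − 3147·2161
1 = −3147·78573 + 12944·19103
19103⁻¹ ≡ 12944 (mod 78573), so k ≡ 12944·36519 ≡ 6768 (mod 78573).
x = 7928 + 19103·6768 = 129297032.

129297032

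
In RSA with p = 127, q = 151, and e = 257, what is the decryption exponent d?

11693

φ(n) = (p−1)(q−1) = 126·150 = 18900.
Need d with 257·d ≡ 1 (mod 18900). Apply the extended Euclidean algorithm:
18900 = 73×257 + 139
257 = 1×139 + 118
139 = 1×118 + 21
118 = 5×21 + 13
21 = 1×13 + 8
13 = 1×8 + 5
8 = 1×5 + 3
5 = 1×3 + 2
3 = 1×2 + 1
2 = 2×1 + 0
Back-substitute:
1 = 3 − 2
1 = −5 + 2·3
1 = 2·8 − 3·5
1 = −3·13 + 5·8
1 = 5·21 − 8·13
1 = −8·118 + 45·21
1 = 45·139 − 53·118
1 = −53·257 + 98·139
1 = 98·18900 − 7207·257
So 257·(-7207) ≡ 1 (mod 18900), hence d ≡ -7207 ≡ 11693 (mod 18900).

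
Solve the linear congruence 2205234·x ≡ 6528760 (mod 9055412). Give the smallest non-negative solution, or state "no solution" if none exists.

First find gcd(2205234, 9055412):
9055412 = 4·2205234 + 234476
2205234 = 9·234476 + 94950
234476 = 2·94950 + 44576
94950 = 2·44576 + 5798
44576 = 7·5798 + 3990
5798 = 1·3990 + 1808
3990 = 2·1808 + 374
1808 = 4·374 + 312
374 = 1·312 + 62
312 = 5·62 + 2
62 = 31·2 + 0
gcd = 2 and 2 | 6528760, so solutions exist. Divide through by 2: 1102617x ≡ 3264380 (mod 4527706).
Now find 1102617⁻¹ mod 4527706:
4527706 = 4×1102617 + 117238
1102617 = 9×117238 + 47475
117238 = 2×47475 + 22288
47475 = 2×22288 + 2899
22288 = 7×2899 + 1995
2899 = 1×1995 + 904
1995 = 2×904 + 187
904 = 4×187 + 156
187 = 1×156 + 31
156 = 5×31 + 1
31 = 31×1 + 0
Back-substitute:
1 = 156 − 5·31
1 = −5·187 + 6·156
1 = 6·904 − 29·187
1 = −29·1995 + 64·904
1 = 64·2899 − 93·1995
1 = −93·22288 + 715·2899
1 = 715·47475 − 1523·22288
1 = −1523·117238 + 3761·47475
1 = 3761·1102617 − 35372·117238
1 = −35372·4527706 + 145249·1102617
So 1102617⁻¹ ≡ 145249 (mod 4527706).
Then x ≡ 145249·3264380 ≡ 2030594 (mod 4527706); the smallest non-negative solution is x = 2030594.

2030594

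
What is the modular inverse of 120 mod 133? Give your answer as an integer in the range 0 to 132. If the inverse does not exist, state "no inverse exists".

Extended Euclidean algorithm:
133 = 1*120 + 13
120 = 9*13 + 3
13 = 4*3 + 1
3 = 3*1 + 0
gcd = 1, so the inverse exists. Back-substitute:
1 = 13 − 4·3
1 = −4·120 + 37·13
1 = 37·133 − 41·120
Thus 120·(-41) ≡ 1 (mod 133); reducing, -41 mod 133 = 92.

92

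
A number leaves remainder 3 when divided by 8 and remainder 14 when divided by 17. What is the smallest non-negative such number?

99

Write x = 3 + 8·k. Then 8·k ≡ 14 − 3 ≡ 11 (mod 17).
Need 8⁻¹ mod 17. Extended Euclid on (17, 8):
17 = 2*8 + 1
8 = 8*1 + 0
Back-substitute:
1 = 17 − 2·8
8⁻¹ ≡ 15 (mod 17), so k ≡ 15·11 ≡ 12 (mod 17).
x = 3 + 8·12 = 99.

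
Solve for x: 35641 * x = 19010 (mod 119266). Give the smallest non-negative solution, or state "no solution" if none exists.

First find gcd(35641, 119266):
119266 = 3*35641 + 12343
35641 = 2*12343 + 10955
12343 = 1*10955 + 1388
10955 = 7*1388 + 1239
1388 = 1*1239 + 149
1239 = 8*149 + 47
149 = 3*47 + 8
47 = 5*8 + 7
8 = 1*7 + 1
7 = 7*1 + 0
gcd = 1, so a unique solution mod 119266 exists.
Back-substitute for the Bézout coefficients:
1 = 8 − 7
1 = −47 + 6·8
1 = 6·149 − 19·47
1 = −19·1239 + 158·149
1 = 158·1388 − 177·1239
1 = −177·10955 + 1397·1388
1 = 1397·12343 − 1574·10955
1 = −1574·35641 + 4545·12343
1 = 4545·119266 − 15209·35641
So 35641·(-15209) ≡ 1 (mod 119266), giving 35641⁻¹ ≡ 104057.
x ≡ 35641⁻¹·19010 ≡ 104057·19010 ≡ 96960 (mod 119266).

96960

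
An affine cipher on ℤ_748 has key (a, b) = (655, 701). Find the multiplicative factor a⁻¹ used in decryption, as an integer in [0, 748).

Run Euclid on (748, 655):
748 = 1×655 + 93
655 = 7×93 + 4
93 = 23×4 + 1
4 = 4×1 + 0
The gcd is 1. Working backward:
1 = 93 − 23·4
1 = −23·655 + 162·93
1 = 162·748 − 185·655
Thus 655·(-185) ≡ 1 (mod 748); reducing, -185 mod 748 = 563.

563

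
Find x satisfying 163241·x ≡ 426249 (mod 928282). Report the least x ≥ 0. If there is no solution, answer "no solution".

First find gcd(163241, 928282):
928282 = 5×163241 + 112077
163241 = 1×112077 + 51164
112077 = 2×51164 + 9749
51164 = 5×9749 + 2419
9749 = 4×2419 + 73
2419 = 33×73 + 10
73 = 7×10 + 3
10 = 3×3 + 1
3 = 3×1 + 0
gcd = 1, so a unique solution mod 928282 exists.
Back-substitute for the Bézout coefficients:
1 = 10 − 3·3
1 = −3·73 + 22·10
1 = 22·2419 − 729·73
1 = −729·9749 + 2938·2419
1 = 2938·51164 − 15419·9749
1 = −15419·112077 + 33776·51164
1 = 33776·163241 − 49195·112077
1 = −49195·928282 + 279751·163241
So 163241·(279751) ≡ 1 (mod 928282), giving 163241⁻¹ ≡ 279751.
x ≡ 163241⁻¹·426249 ≡ 279751·426249 ≡ 191407 (mod 928282).

191407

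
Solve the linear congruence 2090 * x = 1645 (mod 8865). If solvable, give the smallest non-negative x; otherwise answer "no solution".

1286

First find gcd(2090, 8865):
8865 = 4*2090 + 505
2090 = 4*505 + 70
505 = 7*70 + 15
70 = 4*15 + 10
15 = 1*10 + 5
10 = 2*5 + 0
gcd = 5 and 5 | 1645, so solutions exist. Divide through by 5: 418x ≡ 329 (mod 1773).
Now find 418⁻¹ mod 1773:
1773 = 4*418 + 101
418 = 4*101 + 14
101 = 7*14 + 3
14 = 4*3 + 2
3 = 1*2 + 1
2 = 2*1 + 0
Back-substitute:
1 = 3 − 2
1 = −14 + 5·3
1 = 5·101 − 36·14
1 = −36·418 + 149·101
1 = 149·1773 − 632·418
So 418·(-632) ≡ 1 (mod 1773), i.e. 418⁻¹ ≡ 1141.
Then x ≡ 1141·329 ≡ 1286 (mod 1773); the smallest non-negative solution is x = 1286.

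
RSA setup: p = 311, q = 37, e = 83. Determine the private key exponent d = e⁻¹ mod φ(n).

3227

φ(n) = (p−1)(q−1) = 310·36 = 11160.
Need d with 83·d ≡ 1 (mod 11160). Apply the extended Euclidean algorithm:
11160 = 134*83 + 38
83 = 2*38 + 7
38 = 5*7 + 3
7 = 2*3 + 1
3 = 3*1 + 0
Back-substitute:
1 = 7 − 2·3
1 = −2·38 + 11·7
1 = 11·83 − 24·38
1 = −24·11160 + 3227·83
So 83·3227 ≡ 1 (mod 11160), hence d = 3227.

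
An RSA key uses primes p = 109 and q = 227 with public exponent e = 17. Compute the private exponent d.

φ(n) = (p−1)(q−1) = 108·226 = 24408.
Need d with 17·d ≡ 1 (mod 24408). Apply the extended Euclidean algorithm:
24408 = 1435·17 + 13
17 = 1·13 + 4
13 = 3·4 + 1
4 = 4·1 + 0
Back-substitute:
1 = 13 − 3·4
1 = −3·17 + 4·13
1 = 4·24408 − 5743·17
So 17·(-5743) ≡ 1 (mod 24408), hence d ≡ -5743 ≡ 18665 (mod 24408).

18665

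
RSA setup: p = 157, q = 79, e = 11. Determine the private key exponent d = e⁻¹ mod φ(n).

5531

φ(n) = (p−1)(q−1) = 156·78 = 12168.
Need d with 11·d ≡ 1 (mod 12168). Apply the extended Euclidean algorithm:
12168 = 1106·11 + 2
11 = 5·2 + 1
2 = 2·1 + 0
Back-substitute:
1 = 11 − 5·2
1 = −5·12168 + 5531·11
So 11·5531 ≡ 1 (mod 12168), hence d = 5531.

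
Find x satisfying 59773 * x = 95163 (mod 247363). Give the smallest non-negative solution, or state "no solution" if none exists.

124757

First find gcd(59773, 247363):
247363 = 4×59773 + 8271
59773 = 7×8271 + 1876
8271 = 4×1876 + 767
1876 = 2×767 + 342
767 = 2×342 + 83
342 = 4×83 + 10
83 = 8×10 + 3
10 = 3×3 + 1
3 = 3×1 + 0
gcd = 1, so a unique solution mod 247363 exists.
Back-substitute for the Bézout coefficients:
1 = 10 − 3·3
1 = −3·83 + 25·10
1 = 25·342 − 103·83
1 = −103·767 + 231·342
1 = 231·1876 − 565·767
1 = −565·8271 + 2491·1876
1 = 2491·59773 − 18002·8271
1 = −18002·247363 + 74499·59773
So 59773·(74499) ≡ 1 (mod 247363), giving 59773⁻¹ ≡ 74499.
x ≡ 59773⁻¹·95163 ≡ 74499·95163 ≡ 124757 (mod 247363).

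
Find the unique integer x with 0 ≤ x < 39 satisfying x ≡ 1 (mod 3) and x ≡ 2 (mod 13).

Write x = 1 + 3·k. Then 3·k ≡ 2 − 1 ≡ 1 (mod 13).
Need 3⁻¹ mod 13. Extended Euclid on (13, 3):
13 = 4*3 + 1
3 = 3*1 + 0
Back-substitute:
1 = 13 − 4·3
3⁻¹ ≡ 9 (mod 13), so k ≡ 9·1 ≡ 9 (mod 13).
x = 1 + 3·9 = 28.

28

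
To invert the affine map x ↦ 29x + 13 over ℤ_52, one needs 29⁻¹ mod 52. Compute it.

9

gcd(52, 29) by repeated division:
52 = 1·29 + 23
29 = 1·23 + 6
23 = 3·6 + 5
6 = 1·5 + 1
5 = 5·1 + 0
The gcd is 1. Working backward:
1 = 6 − 5
1 = −23 + 4·6
1 = 4·29 − 5·23
1 = −5·52 + 9·29
So 29·9 ≡ 1 (mod 52).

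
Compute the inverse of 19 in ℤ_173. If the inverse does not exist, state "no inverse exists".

82

Apply the Euclidean algorithm to 173 and 19:
173 = 9·19 + 2
19 = 9·2 + 1
2 = 2·1 + 0
Since gcd(19, 173) = 1, back-substitute to write 1 as a combination:
1 = 19 − 9·2
1 = −9·173 + 82·19
So 19·82 ≡ 1 (mod 173).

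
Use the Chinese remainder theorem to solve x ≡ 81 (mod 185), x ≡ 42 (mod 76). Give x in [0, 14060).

Write x = 81 + 185·k. Then 185·k ≡ 42 − 81 ≡ 37 (mod 76).
Need 185⁻¹ mod 76. Extended Euclid on (76, 33):
76 = 2*33 + 10
33 = 3*10 + 3
10 = 3*3 + 1
3 = 3*1 + 0
Back-substitute:
1 = 10 − 3·3
1 = −3·33 + 10·10
1 = 10·76 − 23·33
185⁻¹ ≡ 53 (mod 76), so k ≡ 53·37 ≡ 61 (mod 76).
x = 81 + 185·61 = 11366.

11366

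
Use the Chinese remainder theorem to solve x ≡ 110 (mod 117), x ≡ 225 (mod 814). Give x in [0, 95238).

18947

Write x = 110 + 117·k. Then 117·k ≡ 225 − 110 ≡ 115 (mod 814).
Need 117⁻¹ mod 814. Extended Euclid on (814, 117):
814 = 6*117 + 112
117 = 1*112 + 5
112 = 22*5 + 2
5 = 2*2 + 1
2 = 2*1 + 0
Back-substitute:
1 = 5 − 2·2
1 = −2·112 + 45·5
1 = 45·117 − 47·112
1 = −47·814 + 327·117
117⁻¹ ≡ 327 (mod 814), so k ≡ 327·115 ≡ 161 (mod 814).
x = 110 + 117·161 = 18947.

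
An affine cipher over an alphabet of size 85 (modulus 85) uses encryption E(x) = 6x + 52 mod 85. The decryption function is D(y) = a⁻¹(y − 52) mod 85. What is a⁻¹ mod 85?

71

Extended Euclidean algorithm:
85 = 14*6 + 1
6 = 6*1 + 0
The gcd is 1. Working backward:
1 = 85 − 14·6
Hence 6⁻¹ ≡ -14 ≡ 71 (mod 85).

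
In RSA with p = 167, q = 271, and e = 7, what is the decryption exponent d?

φ(n) = (p−1)(q−1) = 166·270 = 44820.
Need d with 7·d ≡ 1 (mod 44820). Apply the extended Euclidean algorithm:
44820 = 6402*7 + 6
7 = 1*6 + 1
6 = 6*1 + 0
Back-substitute:
1 = 7 − 6
1 = −44820 + 6403·7
So 7·6403 ≡ 1 (mod 44820), hence d = 6403.

6403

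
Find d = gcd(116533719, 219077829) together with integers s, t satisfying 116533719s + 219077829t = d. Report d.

Euclidean algorithm:
219077829 = 1*116533719 + 102544110
116533719 = 1*102544110 + 13989609
102544110 = 7*13989609 + 4616847
13989609 = 3*4616847 + 139068
4616847 = 33*139068 + 27603
139068 = 5*27603 + 1053
27603 = 26*1053 + 225
1053 = 4*225 + 153
225 = 1*153 + 72
153 = 2*72 + 9
72 = 8*9 + 0
gcd(116533719, 219077829) = 9.
Working backward:
9 = 153 − 2·72
9 = −2·225 + 3·153
9 = 3·1053 − 14·225
9 = −14·27603 + 367·1053
9 = 367·139068 − 1849·27603
9 = −1849·4616847 + 61384·139068
9 = 61384·13989609 − 186001·4616847
9 = −186001·102544110 + 1363391·13989609
9 = 1363391·116533719 − 1549392·102544110
9 = −1549392·219077829 + 2912783·116533719
So 9 = (-1549392)·219077829 + (2912783)·116533719.

9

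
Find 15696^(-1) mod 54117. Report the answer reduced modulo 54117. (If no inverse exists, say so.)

no inverse exists

Euclidean algorithm on 54117, 15696:
54117 = 3*15696 + 7029
15696 = 2*7029 + 1638
7029 = 4*1638 + 477
1638 = 3*477 + 207
477 = 2*207 + 63
207 = 3*63 + 18
63 = 3*18 + 9
18 = 2*9 + 0
gcd(15696, 54117) = 9 ≠ 1, so 15696 has no multiplicative inverse modulo 54117.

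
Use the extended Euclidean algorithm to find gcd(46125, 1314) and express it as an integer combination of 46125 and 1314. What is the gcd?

9

Euclidean algorithm:
46125 = 35×1314 + 135
1314 = 9×135 + 99
135 = 1×99 + 36
99 = 2×36 + 27
36 = 1×27 + 9
27 = 3×9 + 0
gcd(46125, 1314) = 9.
Express as a combination:
9 = 36 − 27
9 = −99 + 3·36
9 = 3·135 − 4·99
9 = −4·1314 + 39·135
9 = 39·46125 − 1369·1314
So 9 = (39)·46125 + (-1369)·1314.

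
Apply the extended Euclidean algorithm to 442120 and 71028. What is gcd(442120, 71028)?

Apply Euclid's algorithm to 442120 and 71028:
442120 = 6·71028 + 15952
71028 = 4·15952 + 7220
15952 = 2·7220 + 1512
7220 = 4·1512 + 1172
1512 = 1·1172 + 340
1172 = 3·340 + 152
340 = 2·152 + 36
152 = 4·36 + 8
36 = 4·8 + 4
8 = 2·4 + 0
gcd(442120, 71028) = 4.
Express as a combination:
4 = 36 − 4·8
4 = −4·152 + 17·36
4 = 17·340 − 38·152
4 = −38·1172 + 131·340
4 = 131·1512 − 169·1172
4 = −169·7220 + 807·1512
4 = 807·15952 − 1783·7220
4 = −1783·71028 + 7939·15952
4 = 7939·442120 − 49417·71028
So 4 = (7939)·442120 + (-49417)·71028.

4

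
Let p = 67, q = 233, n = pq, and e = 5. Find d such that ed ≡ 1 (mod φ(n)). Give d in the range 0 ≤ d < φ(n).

φ(n) = (p−1)(q−1) = 66·232 = 15312.
Need d with 5·d ≡ 1 (mod 15312). Apply the extended Euclidean algorithm:
15312 = 3062×5 + 2
5 = 2×2 + 1
2 = 2×1 + 0
Back-substitute:
1 = 5 − 2·2
1 = −2·15312 + 6125·5
So 5·6125 ≡ 1 (mod 15312), hence d = 6125.

6125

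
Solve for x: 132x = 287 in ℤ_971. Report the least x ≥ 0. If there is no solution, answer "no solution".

First find gcd(132, 971):
971 = 7×132 + 47
132 = 2×47 + 38
47 = 1×38 + 9
38 = 4×9 + 2
9 = 4×2 + 1
2 = 2×1 + 0
gcd = 1, so a unique solution mod 971 exists.
Back-substitute for the Bézout coefficients:
1 = 9 − 4·2
1 = −4·38 + 17·9
1 = 17·47 − 21·38
1 = −21·132 + 59·47
1 = 59·971 − 434·132
So 132·(-434) ≡ 1 (mod 971), giving 132⁻¹ ≡ 537.
x ≡ 132⁻¹·287 ≡ 537·287 ≡ 701 (mod 971).

701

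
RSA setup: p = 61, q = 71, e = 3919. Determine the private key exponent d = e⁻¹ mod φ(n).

3079

φ(n) = (p−1)(q−1) = 60·70 = 4200.
Need d with 3919·d ≡ 1 (mod 4200). Apply the extended Euclidean algorithm:
4200 = 1·3919 + 281
3919 = 13·281 + 266
281 = 1·266 + 15
266 = 17·15 + 11
15 = 1·11 + 4
11 = 2·4 + 3
4 = 1·3 + 1
3 = 3·1 + 0
Back-substitute:
1 = 4 − 3
1 = −11 + 3·4
1 = 3·15 − 4·11
1 = −4·266 + 71·15
1 = 71·281 − 75·266
1 = −75·3919 + 1046·281
1 = 1046·4200 − 1121·3919
So 3919·(-1121) ≡ 1 (mod 4200), hence d ≡ -1121 ≡ 3079 (mod 4200).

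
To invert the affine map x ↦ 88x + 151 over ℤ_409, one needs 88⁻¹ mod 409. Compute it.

330

Apply the Euclidean algorithm to 409 and 88:
409 = 4×88 + 57
88 = 1×57 + 31
57 = 1×31 + 26
31 = 1×26 + 5
26 = 5×5 + 1
5 = 5×1 + 0
Since gcd(88, 409) = 1, back-substitute to write 1 as a combination:
1 = 26 − 5·5
1 = −5·31 + 6·26
1 = 6·57 − 11·31
1 = −11·88 + 17·57
1 = 17·409 − 79·88
Thus 88·(-79) ≡ 1 (mod 409); reducing, -79 mod 409 = 330.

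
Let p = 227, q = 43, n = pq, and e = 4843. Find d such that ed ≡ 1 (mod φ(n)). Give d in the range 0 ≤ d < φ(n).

φ(n) = (p−1)(q−1) = 226·42 = 9492.
Need d with 4843·d ≡ 1 (mod 9492). Apply the extended Euclidean algorithm:
9492 = 1·4843 + 4649
4843 = 1·4649 + 194
4649 = 23·194 + 187
194 = 1·187 + 7
187 = 26·7 + 5
7 = 1·5 + 2
5 = 2·2 + 1
2 = 2·1 + 0
Back-substitute:
1 = 5 − 2·2
1 = −2·7 + 3·5
1 = 3·187 − 80·7
1 = −80·194 + 83·187
1 = 83·4649 − 1989·194
1 = −1989·4843 + 2072·4649
1 = 2072·9492 − 4061·4843
So 4843·(-4061) ≡ 1 (mod 9492), hence d ≡ -4061 ≡ 5431 (mod 9492).

5431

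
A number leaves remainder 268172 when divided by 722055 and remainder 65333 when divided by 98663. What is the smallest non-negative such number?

5304484202

Write x = 268172 + 722055·k. Then 722055·k ≡ 65333 − 268172 ≡ 93150 (mod 98663).
Need 722055⁻¹ mod 98663. Extended Euclid on (98663, 31414):
98663 = 3×31414 + 4421
31414 = 7×4421 + 467
4421 = 9×467 + 218
467 = 2×218 + 31
218 = 7×31 + 1
31 = 31×1 + 0
Back-substitute:
1 = 218 − 7·31
1 = −7·467 + 15·218
1 = 15·4421 − 142·467
1 = −142·31414 + 1009·4421
1 = 1009·98663 − 3169·31414
722055⁻¹ ≡ 95494 (mod 98663), so k ≡ 95494·93150 ≡ 7346 (mod 98663).
x = 268172 + 722055·7346 = 5304484202.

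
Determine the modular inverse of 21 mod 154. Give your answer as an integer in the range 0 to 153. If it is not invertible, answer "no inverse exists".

Euclidean algorithm on 154, 21:
154 = 7*21 + 7
21 = 3*7 + 0
Since gcd = 7 > 1, 21 is not a unit mod 154.

no inverse exists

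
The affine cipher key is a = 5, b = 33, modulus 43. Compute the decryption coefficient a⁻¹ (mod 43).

Run Euclid on (43, 5):
43 = 8×5 + 3
5 = 1×3 + 2
3 = 1×2 + 1
2 = 2×1 + 0
The gcd is 1. Working backward:
1 = 3 − 2
1 = −5 + 2·3
1 = 2·43 − 17·5
Hence 5⁻¹ ≡ -17 ≡ 26 (mod 43).

26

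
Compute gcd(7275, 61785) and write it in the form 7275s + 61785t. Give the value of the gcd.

15

Apply Euclid's algorithm to 61785 and 7275:
61785 = 8×7275 + 3585
7275 = 2×3585 + 105
3585 = 34×105 + 15
105 = 7×15 + 0
gcd(7275, 61785) = 15.
Back-substituting:
15 = 3585 − 34·105
15 = −34·7275 + 69·3585
15 = 69·61785 − 586·7275
So 15 = (69)·61785 + (-586)·7275.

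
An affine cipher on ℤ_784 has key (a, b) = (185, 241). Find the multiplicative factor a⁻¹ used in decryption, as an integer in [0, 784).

Apply the Euclidean algorithm to 784 and 185:
784 = 4×185 + 44
185 = 4×44 + 9
44 = 4×9 + 8
9 = 1×8 + 1
8 = 8×1 + 0
The gcd is 1. Working backward:
1 = 9 − 8
1 = −44 + 5·9
1 = 5·185 − 21·44
1 = −21·784 + 89·185
So 185·89 ≡ 1 (mod 784).

89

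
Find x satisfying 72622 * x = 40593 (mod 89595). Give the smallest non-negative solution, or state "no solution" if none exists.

no solution

gcd(72622, 89595):
89595 = 1·72622 + 16973
72622 = 4·16973 + 4730
16973 = 3·4730 + 2783
4730 = 1·2783 + 1947
2783 = 1·1947 + 836
1947 = 2·836 + 275
836 = 3·275 + 11
275 = 25·11 + 0
gcd = 11, but 11 ∤ 40593, so the congruence has no solution.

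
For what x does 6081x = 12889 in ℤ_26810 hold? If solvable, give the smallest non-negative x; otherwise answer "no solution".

17849

First find gcd(6081, 26810):
26810 = 4·6081 + 2486
6081 = 2·2486 + 1109
2486 = 2·1109 + 268
1109 = 4·268 + 37
268 = 7·37 + 9
37 = 4·9 + 1
9 = 9·1 + 0
gcd = 1, so a unique solution mod 26810 exists.
Back-substitute for the Bézout coefficients:
1 = 37 − 4·9
1 = −4·268 + 29·37
1 = 29·1109 − 120·268
1 = −120·2486 + 269·1109
1 = 269·6081 − 658·2486
1 = −658·26810 + 2901·6081
So 6081·(2901) ≡ 1 (mod 26810), giving 6081⁻¹ ≡ 2901.
x ≡ 6081⁻¹·12889 ≡ 2901·12889 ≡ 17849 (mod 26810).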